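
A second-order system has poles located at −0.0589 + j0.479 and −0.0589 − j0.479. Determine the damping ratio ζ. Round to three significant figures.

With σ = 0.0589, ω_d = 0.479: ω_n = √(σ²+ω_d²) = 0.483 rad/s, ζ = σ/ω_n = 0.122.

ζ ≈ 0.122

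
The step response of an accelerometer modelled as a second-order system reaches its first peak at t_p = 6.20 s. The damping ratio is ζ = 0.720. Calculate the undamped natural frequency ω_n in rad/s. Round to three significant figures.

ω_n ≈ 0.730 rad/s

Peak time t_p = π/ω_d, so ω_d = π/t_p = π/6.20 = 0.507 rad/s.
ω_n = ω_d/√(1−ζ²) = 0.507/√0.482 = 0.730 rad/s.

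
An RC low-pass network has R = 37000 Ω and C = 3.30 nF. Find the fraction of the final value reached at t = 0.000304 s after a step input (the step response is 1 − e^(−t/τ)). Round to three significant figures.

τ = RC = 37000 × 3.30 nF = 0.000122 s.
y(t)/y_∞ = 1 − e^(−t/τ) = 1 − e^(−0.000304/0.000122) = 1 − e^(−2.49) = 0.917.

y/y_∞ ≈ 0.917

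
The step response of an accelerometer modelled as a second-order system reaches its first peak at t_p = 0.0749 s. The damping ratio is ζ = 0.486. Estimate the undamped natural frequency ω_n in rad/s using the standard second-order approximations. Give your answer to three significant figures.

Peak time t_p = π/ω_d, so ω_d = π/t_p = π/0.0749 = 41.9 rad/s.
ω_n = ω_d/√(1−ζ²) = 41.9/√0.764 = 48.0 rad/s.

ω_n ≈ 48.0 rad/s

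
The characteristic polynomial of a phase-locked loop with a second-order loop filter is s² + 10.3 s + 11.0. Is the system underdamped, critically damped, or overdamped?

overdamped

a² − 4b = 62 > 0 (two distinct real roots); the system is overdamped.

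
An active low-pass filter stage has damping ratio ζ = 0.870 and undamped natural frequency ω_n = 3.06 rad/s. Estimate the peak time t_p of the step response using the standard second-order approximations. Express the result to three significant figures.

t_p ≈ 2.08 s

The damped frequency is ω_d = ω_n√(1−ζ²) = 3.06·√(1−0.757) = 1.51 rad/s.
Peak time t_p = π/ω_d = π/1.51 = 2.08 s.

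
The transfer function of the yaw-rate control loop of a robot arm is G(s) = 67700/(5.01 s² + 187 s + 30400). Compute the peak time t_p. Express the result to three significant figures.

Dividing through by 5.01: denominator becomes s² + 37.33 s + 6068.
So ω_n = √6068 = 77.9 rad/s and ζ = 37.33/(2·77.9) = 0.240.
The damped frequency ω_d = ω_n√(1−ζ²) = 75.6 rad/s. t_p = π/ω_d = 0.0415 s.

t_p ≈ 0.0415 s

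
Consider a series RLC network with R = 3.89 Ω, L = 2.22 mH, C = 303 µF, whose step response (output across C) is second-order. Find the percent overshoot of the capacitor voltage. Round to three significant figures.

%OS ≈ 3.89%

For a series RLC circuit (capacitor voltage as output), ω_n = 1/√(LC) = 1/√(2.22 mH · 303 µF) = 1220 rad/s.
ζ = (R/2)·√(C/L) = (3.89/2)·√(303 µF/2.22 mH) = 0.719.
%OS = 100 e^{−πζ/√(1−ζ²)} with ζ = 0.719 gives 3.89%.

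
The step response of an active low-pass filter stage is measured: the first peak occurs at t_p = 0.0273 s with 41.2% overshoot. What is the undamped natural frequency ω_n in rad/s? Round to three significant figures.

ω_n ≈ 120 rad/s

The overshoot fixes ζ = −ln(OS)/√(π²+ln²(OS)) = 0.272.
From t_p = π/ω_d, ω_d = π/0.0273 = 115 rad/s, so ω_n = ω_d/√(1−ζ²) = 120 rad/s.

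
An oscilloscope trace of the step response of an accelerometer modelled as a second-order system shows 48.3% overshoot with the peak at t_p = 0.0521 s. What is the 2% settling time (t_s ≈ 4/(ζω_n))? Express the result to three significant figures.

From the overshoot, ζ = −ln(OS)/√(π²+ln²(OS)) = 0.226.
From t_p = π/ω_d, ω_d = π/0.0521 = 60.3 rad/s, so ω_n = ω_d/√(1−ζ²) = 61.9 rad/s.
t_s ≈ 4/(ζω_n) = 4/(0.226·61.9) = 0.286 s.

t_s ≈ 0.286 s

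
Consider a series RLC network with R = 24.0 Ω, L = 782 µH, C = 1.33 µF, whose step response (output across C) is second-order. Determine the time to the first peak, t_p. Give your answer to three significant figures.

For a series RLC circuit (capacitor voltage as output), ω_n = 1/√(LC) = 1/√(782 µH · 1.33 µF) = 31000 rad/s.
ζ = (R/2)·√(C/L) = (24.0/2)·√(1.33 µF/782 µH) = 0.495.
ω_d = 31000·√(1 − 0.495²) = 26900 rad/s. t_p = π/ω_d = 0.000117 s.

t_p ≈ 0.000117 s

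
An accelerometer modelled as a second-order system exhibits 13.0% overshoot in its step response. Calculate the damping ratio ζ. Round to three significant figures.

ζ ≈ 0.545

From %OS = 100·exp(−πζ/√(1−ζ²)), invert to get ζ = −ln(OS)/√(π² + ln²(OS)) with OS = 0.130.
−ln 0.130 = 2.040, so ζ = 2.040/√(π² + 4.163) = 0.545.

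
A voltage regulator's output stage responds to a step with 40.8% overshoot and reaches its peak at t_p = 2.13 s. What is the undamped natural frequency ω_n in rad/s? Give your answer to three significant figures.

ζ from %OS: ζ = |ln 0.408|/√(π²+ln²0.408) = 0.274.
t_p = π/ω_d ⇒ ω_d = 1.47 rad/s; then ω_n = ω_d/√(1−ζ²) = 1.53 rad/s.

ω_n ≈ 1.53 rad/s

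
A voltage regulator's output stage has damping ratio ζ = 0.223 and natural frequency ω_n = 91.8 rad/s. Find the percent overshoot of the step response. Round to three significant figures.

For an underdamped second-order system, %OS = 100·exp(−πζ/√(1−ζ²)).
πζ/√(1−ζ²) = π·0.223/√(1−0.0497) = 0.7187, so %OS = 100·e^(−0.7187) = 48.7%.

%OS ≈ 48.7%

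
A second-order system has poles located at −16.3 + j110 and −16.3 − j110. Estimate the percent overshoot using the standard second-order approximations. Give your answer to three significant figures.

%OS ≈ 62.8%

With σ = 16.3, ω_d = 110: ω_n = √(σ²+ω_d²) = 111 rad/s, ζ = σ/ω_n = 0.147.
%OS = 100·exp(−πζ/√(1−ζ²)) = 62.8%.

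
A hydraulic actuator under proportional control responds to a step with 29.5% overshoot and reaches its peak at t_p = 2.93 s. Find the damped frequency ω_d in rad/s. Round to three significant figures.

t_p = π/ω_d, so ω_d = π/2.93 = 1.07 rad/s.

ω_d ≈ 1.07 rad/s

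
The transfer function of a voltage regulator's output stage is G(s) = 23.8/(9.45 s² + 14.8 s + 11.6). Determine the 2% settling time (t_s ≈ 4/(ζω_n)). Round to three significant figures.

Dividing through by 9.45: denominator becomes s² + 1.566 s + 1.228.
So ω_n = √1.228 = 1.11 rad/s and ζ = 1.566/(2·1.11) = 0.707.
t_s ≈ 4/(ζω_n) = 5.11 s.

t_s ≈ 5.11 s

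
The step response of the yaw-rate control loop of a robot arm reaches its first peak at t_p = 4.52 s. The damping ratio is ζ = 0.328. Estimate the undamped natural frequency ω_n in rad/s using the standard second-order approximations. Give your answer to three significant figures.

Peak time t_p = π/ω_d, so ω_d = π/t_p = π/4.52 = 0.695 rad/s.
ω_n = ω_d/√(1−ζ²) = 0.695/√0.892 = 0.736 rad/s.

ω_n ≈ 0.736 rad/s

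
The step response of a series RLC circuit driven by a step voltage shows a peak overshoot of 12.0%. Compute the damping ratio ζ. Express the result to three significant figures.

ζ ≈ 0.559

From %OS = 100·exp(−πζ/√(1−ζ²)), invert to get ζ = −ln(OS)/√(π² + ln²(OS)) with OS = 0.120.
−ln 0.120 = 2.120, so ζ = 2.120/√(π² + 4.496) = 0.559.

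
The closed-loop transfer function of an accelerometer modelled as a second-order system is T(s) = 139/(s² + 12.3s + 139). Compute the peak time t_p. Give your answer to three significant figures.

Comparing the denominator to s² + 2ζω_n s + ω_n²: ω_n = √139 = 11.8 rad/s, and 2ζω_n = 12.3 so ζ = 12.3/(2·11.8) = 0.522.
ω_d = 11.8·√(1 − 0.522²) = 10.1 rad/s. Then t_p = π/ω_d = 0.312 s.

t_p ≈ 0.312 s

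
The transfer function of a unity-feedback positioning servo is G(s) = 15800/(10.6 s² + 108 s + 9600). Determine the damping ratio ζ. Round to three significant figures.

ζ ≈ 0.169

Dividing through by 10.6: denominator becomes s² + 10.19 s + 905.7.
So ω_n = √905.7 = 30.1 rad/s and ζ = 10.19/(2·30.1) = 0.169.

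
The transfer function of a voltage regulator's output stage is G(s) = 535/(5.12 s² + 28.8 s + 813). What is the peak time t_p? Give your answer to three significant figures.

Dividing through by 5.12: denominator becomes s² + 5.625 s + 158.8.
So ω_n = √158.8 = 12.6 rad/s and ζ = 5.625/(2·12.6) = 0.223.
The damped frequency ω_d = ω_n√(1−ζ²) = 12.3 rad/s. t_p = π/ω_d = 0.256 s.

t_p ≈ 0.256 s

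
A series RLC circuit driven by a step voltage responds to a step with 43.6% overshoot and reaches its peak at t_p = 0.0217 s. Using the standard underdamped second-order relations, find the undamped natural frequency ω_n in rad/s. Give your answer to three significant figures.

ζ from %OS: ζ = |ln 0.436|/√(π²+ln²0.436) = 0.255.
From t_p = π/ω_d, ω_d = π/0.0217 = 145 rad/s, so ω_n = ω_d/√(1−ζ²) = 150 rad/s.

ω_n ≈ 150 rad/s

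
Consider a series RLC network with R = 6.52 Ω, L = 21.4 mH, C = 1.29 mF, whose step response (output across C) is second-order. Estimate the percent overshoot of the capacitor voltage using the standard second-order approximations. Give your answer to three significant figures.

For a series RLC circuit (capacitor voltage as output), ω_n = 1/√(LC) = 1/√(21.4 mH · 1.29 mF) = 190 rad/s.
ζ = (R/2)·√(C/L) = (6.52/2)·√(1.29 mF/21.4 mH) = 0.800.
%OS = 100 e^{−πζ/√(1−ζ²)} with ζ = 0.800 gives 1.51%.

%OS ≈ 1.51%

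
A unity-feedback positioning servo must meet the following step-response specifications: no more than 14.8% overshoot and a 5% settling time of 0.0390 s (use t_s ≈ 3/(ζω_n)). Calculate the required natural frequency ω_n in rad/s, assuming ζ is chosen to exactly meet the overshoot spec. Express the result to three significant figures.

ω_n ≈ 148 rad/s

ζ = −ln(OS)/√(π² + (ln OS)²). With OS = 0.148, ln OS = −1.911 and ζ = 1.911/3.677 = 0.520.
From t_s ≈ 3/(ζω_n): ω_n = 3/(ζ·t_s) = 3/(0.520·0.0390) = 148 rad/s.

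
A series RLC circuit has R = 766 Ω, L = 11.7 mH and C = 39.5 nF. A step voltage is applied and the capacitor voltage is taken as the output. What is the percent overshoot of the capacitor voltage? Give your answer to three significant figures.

%OS ≈ 4.45%

For a series RLC circuit (capacitor voltage as output), ω_n = 1/√(LC) = 1/√(11.7 mH · 39.5 nF) = 46500 rad/s.
ζ = (R/2)·√(C/L) = (766/2)·√(39.5 nF/11.7 mH) = 0.704.
%OS = 100 e^{−πζ/√(1−ζ²)} with ζ = 0.704 gives 4.45%.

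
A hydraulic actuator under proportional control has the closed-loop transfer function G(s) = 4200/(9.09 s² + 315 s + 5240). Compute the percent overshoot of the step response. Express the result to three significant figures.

%OS ≈ 3.78%

Dividing through by 9.09: denominator becomes s² + 34.65 s + 576.5.
So ω_n = √576.5 = 24.0 rad/s and ζ = 34.65/(2·24.0) = 0.722.
%OS = 100·exp(−πζ/√(1−ζ²)) = 3.78%.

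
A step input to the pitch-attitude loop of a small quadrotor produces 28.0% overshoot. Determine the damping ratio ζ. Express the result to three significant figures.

From %OS = 100·exp(−πζ/√(1−ζ²)), invert to get ζ = −ln(OS)/√(π² + ln²(OS)) with OS = 0.280.
−ln 0.280 = 1.273, so ζ = 1.273/√(π² + 1.620) = 0.376.

ζ ≈ 0.376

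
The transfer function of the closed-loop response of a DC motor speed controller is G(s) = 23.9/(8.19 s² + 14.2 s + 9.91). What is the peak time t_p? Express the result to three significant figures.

t_p ≈ 4.64 s

Dividing through by 8.19: denominator becomes s² + 1.734 s + 1.210.
So ω_n = √1.210 = 1.10 rad/s and ζ = 1.734/(2·1.10) = 0.788.
The damped frequency ω_d = ω_n√(1−ζ²) = 0.677 rad/s. t_p = π/ω_d = 4.64 s.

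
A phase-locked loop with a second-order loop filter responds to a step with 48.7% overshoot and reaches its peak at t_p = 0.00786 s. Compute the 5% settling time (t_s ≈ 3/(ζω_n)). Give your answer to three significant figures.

The overshoot fixes ζ = −ln(OS)/√(π²+ln²(OS)) = 0.223.
From t_p = π/ω_d, ω_d = π/0.00786 = 400 rad/s, so ω_n = ω_d/√(1−ζ²) = 410 rad/s.
t_s ≈ 3/(ζω_n) = 3/(0.223·410) = 0.0328 s.

t_s ≈ 0.0328 s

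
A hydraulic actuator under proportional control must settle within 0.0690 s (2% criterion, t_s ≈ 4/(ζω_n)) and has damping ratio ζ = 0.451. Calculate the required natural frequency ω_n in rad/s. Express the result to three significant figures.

Rearranging t_s ≈ 4/(ζω_n) gives ω_n = 4/(ζ·t_s) = 4/(0.451 × 0.0690) = 129 rad/s.

ω_n ≈ 129 rad/s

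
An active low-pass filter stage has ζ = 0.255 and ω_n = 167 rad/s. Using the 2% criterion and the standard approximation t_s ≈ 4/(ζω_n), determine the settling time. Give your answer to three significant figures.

t_s ≈ 0.0939 s

t_s ≈ 4/(ζω_n) = 4/(0.255 × 167) = 0.0939 s.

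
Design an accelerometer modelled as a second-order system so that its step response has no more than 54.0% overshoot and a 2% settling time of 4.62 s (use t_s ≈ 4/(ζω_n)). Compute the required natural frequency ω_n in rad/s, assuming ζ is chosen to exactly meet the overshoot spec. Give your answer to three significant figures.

ω_n ≈ 4.50 rad/s

Inverting the overshoot relation: ζ = |ln 0.540|/√(π² + ln²0.540) = 0.192.
From t_s ≈ 4/(ζω_n): ω_n = 4/(ζ·t_s) = 4/(0.192·4.62) = 4.50 rad/s.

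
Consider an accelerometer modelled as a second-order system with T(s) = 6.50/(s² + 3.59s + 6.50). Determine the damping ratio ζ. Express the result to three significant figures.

ζ ≈ 0.704

Matching coefficients with s² + 2ζω_n s + ω_n² gives ω_n² = 6.50 ⇒ ω_n = 2.55 rad/s, and ζ = 3.59/(2ω_n) = 0.704.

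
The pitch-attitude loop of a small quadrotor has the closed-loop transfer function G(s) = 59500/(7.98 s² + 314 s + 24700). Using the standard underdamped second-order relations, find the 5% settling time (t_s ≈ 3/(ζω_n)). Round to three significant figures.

t_s ≈ 0.152 s

Dividing through by 7.98: denominator becomes s² + 39.35 s + 3095.
So ω_n = √3095 = 55.6 rad/s and ζ = 39.35/(2·55.6) = 0.354.
t_s ≈ 3/(ζω_n) = 0.152 s.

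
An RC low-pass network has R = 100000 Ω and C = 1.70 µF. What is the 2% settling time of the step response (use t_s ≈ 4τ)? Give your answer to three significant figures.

τ = RC = 100000 × 1.70 µF = 0.170 s.
t_s ≈ 4τ = 0.680 s.

t_s ≈ 0.680 s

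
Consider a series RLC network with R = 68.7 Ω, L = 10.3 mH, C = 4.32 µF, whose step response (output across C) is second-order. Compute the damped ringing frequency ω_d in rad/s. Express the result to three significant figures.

For a series RLC circuit (capacitor voltage as output), ω_n = 1/√(LC) = 1/√(10.3 mH · 4.32 µF) = 4740 rad/s.
ζ = (R/2)·√(C/L) = (68.7/2)·√(4.32 µF/10.3 mH) = 0.703.
ω_d = ω_n√(1−ζ²) = 3370 rad/s.

ω_d ≈ 3370 rad/s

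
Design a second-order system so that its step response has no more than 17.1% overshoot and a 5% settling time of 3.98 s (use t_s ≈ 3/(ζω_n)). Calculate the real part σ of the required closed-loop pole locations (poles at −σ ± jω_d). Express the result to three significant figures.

The settling-time spec alone fixes σ = ζω_n = 3/t_s = 3/3.98 = 0.754.
(Overshoot then fixes ζ = 0.490 and hence ω_d = σ·√(1−ζ²)/ζ = 1.34 rad/s.)

σ ≈ 0.754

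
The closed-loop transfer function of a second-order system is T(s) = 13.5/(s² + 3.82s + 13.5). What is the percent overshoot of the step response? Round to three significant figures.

%OS ≈ 14.8%

Comparing the denominator to s² + 2ζω_n s + ω_n²: ω_n = √13.5 = 3.67 rad/s, and 2ζω_n = 3.82 so ζ = 3.82/(2·3.67) = 0.520.
Overshoot: exp(−π·0.520/√(1−0.520²)) = 0.148, i.e. 14.8%.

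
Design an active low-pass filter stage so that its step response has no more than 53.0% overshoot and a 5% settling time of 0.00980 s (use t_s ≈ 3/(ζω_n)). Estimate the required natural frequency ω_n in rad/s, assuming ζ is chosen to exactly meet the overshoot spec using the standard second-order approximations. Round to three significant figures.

From %OS = 100·exp(−πζ/√(1−ζ²)), invert to get ζ = −ln(OS)/√(π² + ln²(OS)) with OS = 0.530.
−ln 0.530 = 0.6349, so ζ = 0.6349/√(π² + 0.4031) = 0.198.
Then ω_n = 3/(ζ t_s) = 3/(0.198 × 0.00980) = 1550 rad/s.

ω_n ≈ 1550 rad/s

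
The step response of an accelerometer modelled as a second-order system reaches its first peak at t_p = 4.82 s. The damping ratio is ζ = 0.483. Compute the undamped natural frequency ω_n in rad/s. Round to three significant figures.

Peak time t_p = π/ω_d, so ω_d = π/t_p = π/4.82 = 0.652 rad/s.
ω_n = ω_d/√(1−ζ²) = 0.652/√0.767 = 0.744 rad/s.

ω_n ≈ 0.744 rad/s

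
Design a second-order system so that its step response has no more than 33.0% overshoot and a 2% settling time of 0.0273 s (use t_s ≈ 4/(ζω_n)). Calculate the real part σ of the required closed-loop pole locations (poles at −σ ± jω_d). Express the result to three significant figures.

σ ≈ 147

The settling-time spec alone fixes σ = ζω_n = 4/t_s = 4/0.0273 = 147.
(Overshoot then fixes ζ = 0.333 and hence ω_d = σ·√(1−ζ²)/ζ = 415 rad/s.)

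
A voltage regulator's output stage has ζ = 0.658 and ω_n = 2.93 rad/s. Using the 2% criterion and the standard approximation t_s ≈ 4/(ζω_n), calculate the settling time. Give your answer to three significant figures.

t_s ≈ 4/(ζω_n) = 4/(0.658 × 2.93) = 2.07 s.

t_s ≈ 2.07 s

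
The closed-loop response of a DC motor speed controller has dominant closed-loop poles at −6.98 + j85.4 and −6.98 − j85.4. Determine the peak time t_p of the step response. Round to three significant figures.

t_p ≈ 0.0368 s

t_p = π/ω_d with ω_d = 85.4 (the imaginary part), so t_p = 0.0368 s.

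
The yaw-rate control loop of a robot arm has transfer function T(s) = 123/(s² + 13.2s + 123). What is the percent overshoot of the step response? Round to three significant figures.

%OS ≈ 9.77%

Comparing the denominator to s² + 2ζω_n s + ω_n²: ω_n = √123 = 11.1 rad/s, and 2ζω_n = 13.2 so ζ = 13.2/(2·11.1) = 0.595.
%OS = 100 e^{−πζ/√(1−ζ²)} with ζ = 0.595 gives 9.77%.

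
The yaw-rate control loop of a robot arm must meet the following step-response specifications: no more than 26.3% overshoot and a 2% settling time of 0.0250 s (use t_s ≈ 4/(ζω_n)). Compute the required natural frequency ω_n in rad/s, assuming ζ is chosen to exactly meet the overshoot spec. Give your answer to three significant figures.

ω_n ≈ 409 rad/s

From %OS = 100·exp(−πζ/√(1−ζ²)), invert to get ζ = −ln(OS)/√(π² + ln²(OS)) with OS = 0.263.
−ln 0.263 = 1.336, so ζ = 1.336/√(π² + 1.784) = 0.391.
From t_s ≈ 4/(ζω_n): ω_n = 4/(ζ·t_s) = 4/(0.391·0.0250) = 409 rad/s.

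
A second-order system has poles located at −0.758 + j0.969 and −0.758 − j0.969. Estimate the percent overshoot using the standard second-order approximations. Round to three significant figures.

%OS ≈ 8.56%

The poles are at −σ ± jω_d with σ = 0.758 and ω_d = 0.969, so ω_n = √(σ²+ω_d²) = 1.23 rad/s and ζ = σ/ω_n = 0.616.
%OS = 100·exp(−πζ/√(1−ζ²)) = 8.56%.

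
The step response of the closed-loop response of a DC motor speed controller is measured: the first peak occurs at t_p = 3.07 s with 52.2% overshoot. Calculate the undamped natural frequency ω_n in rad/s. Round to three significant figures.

ω_n ≈ 1.04 rad/s

From the overshoot, ζ = −ln(OS)/√(π²+ln²(OS)) = 0.203.
t_p = π/ω_d ⇒ ω_d = 1.02 rad/s; then ω_n = ω_d/√(1−ζ²) = 1.04 rad/s.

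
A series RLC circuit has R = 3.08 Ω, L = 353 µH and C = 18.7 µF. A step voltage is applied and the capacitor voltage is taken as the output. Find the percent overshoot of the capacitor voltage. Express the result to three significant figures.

%OS ≈ 30.4%

For a series RLC circuit (capacitor voltage as output), ω_n = 1/√(LC) = 1/√(353 µH · 18.7 µF) = 12300 rad/s.
ζ = (R/2)·√(C/L) = (3.08/2)·√(18.7 µF/353 µH) = 0.354.
%OS = 100·exp(−πζ/√(1−ζ²)) = 30.4%.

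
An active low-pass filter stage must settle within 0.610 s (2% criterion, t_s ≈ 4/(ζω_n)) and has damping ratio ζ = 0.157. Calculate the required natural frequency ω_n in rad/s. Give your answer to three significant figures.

ω_n ≈ 41.8 rad/s

Rearranging t_s ≈ 4/(ζω_n) gives ω_n = 4/(ζ·t_s) = 4/(0.157 × 0.610) = 41.8 rad/s.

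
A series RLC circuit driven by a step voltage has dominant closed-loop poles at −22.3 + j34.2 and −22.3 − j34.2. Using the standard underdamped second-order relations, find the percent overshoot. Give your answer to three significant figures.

%OS ≈ 12.9%

With σ = 22.3, ω_d = 34.2: ω_n = √(σ²+ω_d²) = 40.8 rad/s, ζ = σ/ω_n = 0.546.
%OS = 100·exp(−πζ/√(1−ζ²)) = 12.9%.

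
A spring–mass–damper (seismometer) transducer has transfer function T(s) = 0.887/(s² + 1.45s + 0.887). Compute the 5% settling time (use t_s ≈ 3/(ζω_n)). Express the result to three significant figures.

Matching coefficients with s² + 2ζω_n s + ω_n² gives ω_n² = 0.887 ⇒ ω_n = 0.942 rad/s, and ζ = 1.45/(2ω_n) = 0.770.
t_s ≈ 3/(ζω_n) = 3/(0.770·0.942) = 4.14 s.

t_s ≈ 4.14 s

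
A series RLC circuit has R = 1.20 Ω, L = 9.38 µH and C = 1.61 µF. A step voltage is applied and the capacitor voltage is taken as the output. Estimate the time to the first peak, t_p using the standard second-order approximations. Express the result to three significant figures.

For a series RLC circuit (capacitor voltage as output), ω_n = 1/√(LC) = 1/√(9.38 µH · 1.61 µF) = 257000 rad/s.
ζ = (R/2)·√(C/L) = (1.20/2)·√(1.61 µF/9.38 µH) = 0.249.
The damped frequency ω_d = ω_n√(1−ζ²) = 249000 rad/s. t_p = π/ω_d = 0.0000126 s.

t_p ≈ 0.0000126 s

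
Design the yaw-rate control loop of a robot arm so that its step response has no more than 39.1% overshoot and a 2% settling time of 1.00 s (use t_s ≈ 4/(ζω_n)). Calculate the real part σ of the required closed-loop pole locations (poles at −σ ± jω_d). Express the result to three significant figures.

σ ≈ 4.00

The settling-time spec alone fixes σ = ζω_n = 4/t_s = 4/1.00 = 4.00.
(Overshoot then fixes ζ = 0.286 and hence ω_d = σ·√(1−ζ²)/ζ = 13.4 rad/s.)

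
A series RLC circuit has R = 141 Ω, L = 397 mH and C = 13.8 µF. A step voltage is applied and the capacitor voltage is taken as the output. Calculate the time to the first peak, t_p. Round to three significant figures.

For a series RLC circuit (capacitor voltage as output), ω_n = 1/√(LC) = 1/√(397 mH · 13.8 µF) = 427 rad/s.
ζ = (R/2)·√(C/L) = (141/2)·√(13.8 µF/397 mH) = 0.416.
ω_d = ω_n√(1−ζ²) = 389 rad/s. t_p = π/ω_d = 0.00808 s.

t_p ≈ 0.00808 s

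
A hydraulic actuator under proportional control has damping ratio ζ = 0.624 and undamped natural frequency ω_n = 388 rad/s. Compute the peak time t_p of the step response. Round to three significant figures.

t_p ≈ 0.0104 s

The damped frequency is ω_d = ω_n√(1−ζ²) = 388·√(1−0.389) = 303 rad/s.
Peak time t_p = π/ω_d = π/303 = 0.0104 s.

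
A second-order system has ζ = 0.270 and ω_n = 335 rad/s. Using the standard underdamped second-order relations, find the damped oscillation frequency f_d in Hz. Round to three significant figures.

f_d ≈ 51.3 Hz

ω_d = ω_n√(1−ζ²) = 335·√0.927 = 323 rad/s.
f_d = ω_d/(2π) = 51.3 Hz.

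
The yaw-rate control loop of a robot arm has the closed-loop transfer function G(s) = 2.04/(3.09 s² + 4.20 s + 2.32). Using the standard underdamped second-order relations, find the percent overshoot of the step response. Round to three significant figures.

%OS ≈ 1.88%

Dividing through by 3.09: denominator becomes s² + 1.359 s + 0.7508.
So ω_n = √0.7508 = 0.866 rad/s and ζ = 1.359/(2·0.866) = 0.784.
%OS = 100 e^{−πζ/√(1−ζ²)} with ζ = 0.784 gives 1.88%.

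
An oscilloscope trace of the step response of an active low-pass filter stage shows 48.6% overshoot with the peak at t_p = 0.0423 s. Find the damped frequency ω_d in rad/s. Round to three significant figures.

t_p = π/ω_d, so ω_d = π/0.0423 = 74.3 rad/s.

ω_d ≈ 74.3 rad/s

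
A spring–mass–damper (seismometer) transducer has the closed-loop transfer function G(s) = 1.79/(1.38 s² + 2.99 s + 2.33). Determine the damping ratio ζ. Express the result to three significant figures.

ζ ≈ 0.834

Dividing through by 1.38: denominator becomes s² + 2.167 s + 1.688.
So ω_n = √1.688 = 1.30 rad/s and ζ = 2.167/(2·1.30) = 0.834.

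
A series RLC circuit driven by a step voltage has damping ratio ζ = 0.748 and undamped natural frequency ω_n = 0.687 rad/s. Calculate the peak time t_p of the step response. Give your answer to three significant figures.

t_p ≈ 6.89 s

The damped frequency is ω_d = ω_n√(1−ζ²) = 0.687·√(1−0.560) = 0.456 rad/s.
Peak time t_p = π/ω_d = π/0.456 = 6.89 s.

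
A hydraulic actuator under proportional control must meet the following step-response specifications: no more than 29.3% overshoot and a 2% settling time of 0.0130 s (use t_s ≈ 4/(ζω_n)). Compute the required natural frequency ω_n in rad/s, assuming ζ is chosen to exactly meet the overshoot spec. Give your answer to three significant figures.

ω_n ≈ 845 rad/s

ζ = −ln(OS)/√(π² + (ln OS)²). With OS = 0.293, ln OS = −1.228 and ζ = 1.228/3.373 = 0.364.
From t_s ≈ 4/(ζω_n): ω_n = 4/(ζ·t_s) = 4/(0.364·0.0130) = 845 rad/s.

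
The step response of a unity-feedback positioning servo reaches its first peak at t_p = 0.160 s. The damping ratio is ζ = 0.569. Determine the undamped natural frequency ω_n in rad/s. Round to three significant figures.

ω_n ≈ 23.9 rad/s

Peak time t_p = π/ω_d, so ω_d = π/t_p = π/0.160 = 19.6 rad/s.
ω_n = ω_d/√(1−ζ²) = 19.6/√0.676 = 23.9 rad/s.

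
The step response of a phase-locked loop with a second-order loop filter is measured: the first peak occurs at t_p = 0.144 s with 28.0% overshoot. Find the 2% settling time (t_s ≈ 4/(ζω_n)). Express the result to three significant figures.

ζ from %OS: ζ = |ln 0.280|/√(π²+ln²0.280) = 0.376.
t_p = π/ω_d ⇒ ω_d = 21.8 rad/s; then ω_n = ω_d/√(1−ζ²) = 23.5 rad/s.
t_s ≈ 4/(ζω_n) = 4/(0.376·23.5) = 0.452 s.

t_s ≈ 0.452 s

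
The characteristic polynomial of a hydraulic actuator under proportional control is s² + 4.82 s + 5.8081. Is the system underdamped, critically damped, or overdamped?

a² − 4b = 4.82² − 4·5.8081 = 0 (repeated real root); the system is critically damped.

critically damped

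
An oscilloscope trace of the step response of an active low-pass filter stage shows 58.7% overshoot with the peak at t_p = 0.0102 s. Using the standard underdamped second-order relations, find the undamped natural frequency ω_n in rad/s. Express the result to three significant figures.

From the overshoot, ζ = −ln(OS)/√(π²+ln²(OS)) = 0.167.
From t_p = π/ω_d, ω_d = π/0.0102 = 308 rad/s, so ω_n = ω_d/√(1−ζ²) = 312 rad/s.

ω_n ≈ 312 rad/s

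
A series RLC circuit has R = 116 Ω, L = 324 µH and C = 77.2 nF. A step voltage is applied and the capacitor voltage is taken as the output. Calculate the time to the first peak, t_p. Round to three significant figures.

t_p ≈ 0.0000353 s

For a series RLC circuit (capacitor voltage as output), ω_n = 1/√(LC) = 1/√(324 µH · 77.2 nF) = 200000 rad/s.
ζ = (R/2)·√(C/L) = (116/2)·√(77.2 nF/324 µH) = 0.895.
ω_d = 200000·√(1 − 0.895²) = 89100 rad/s. t_p = π/ω_d = 0.0000353 s.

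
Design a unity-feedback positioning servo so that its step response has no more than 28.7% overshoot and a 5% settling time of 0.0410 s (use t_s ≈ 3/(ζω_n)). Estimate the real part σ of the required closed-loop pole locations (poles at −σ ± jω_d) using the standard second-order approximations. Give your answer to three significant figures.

The settling-time spec alone fixes σ = ζω_n = 3/t_s = 3/0.0410 = 73.2.
(Overshoot then fixes ζ = 0.369 and hence ω_d = σ·√(1−ζ²)/ζ = 184 rad/s.)

σ ≈ 73.2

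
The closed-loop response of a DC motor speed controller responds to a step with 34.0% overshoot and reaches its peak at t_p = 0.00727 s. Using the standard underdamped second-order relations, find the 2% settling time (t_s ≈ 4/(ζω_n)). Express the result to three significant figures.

t_s ≈ 0.0270 s

The overshoot fixes ζ = −ln(OS)/√(π²+ln²(OS)) = 0.325.
From t_p = π/ω_d, ω_d = π/0.00727 = 432 rad/s, so ω_n = ω_d/√(1−ζ²) = 457 rad/s.
t_s ≈ 4/(ζω_n) = 4/(0.325·457) = 0.0270 s.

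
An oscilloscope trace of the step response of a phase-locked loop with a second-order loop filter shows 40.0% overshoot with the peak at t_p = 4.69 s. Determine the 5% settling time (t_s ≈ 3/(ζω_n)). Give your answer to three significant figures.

t_s ≈ 15.4 s

The overshoot fixes ζ = −ln(OS)/√(π²+ln²(OS)) = 0.280.
From t_p = π/ω_d, ω_d = π/4.69 = 0.670 rad/s, so ω_n = ω_d/√(1−ζ²) = 0.698 rad/s.
t_s ≈ 3/(ζω_n) = 3/(0.280·0.698) = 15.4 s.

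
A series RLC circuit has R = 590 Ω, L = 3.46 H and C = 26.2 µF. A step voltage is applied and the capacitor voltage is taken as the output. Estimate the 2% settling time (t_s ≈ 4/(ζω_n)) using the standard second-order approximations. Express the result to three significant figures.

t_s ≈ 0.0469 s

For a series RLC circuit (capacitor voltage as output), ω_n = 1/√(LC) = 1/√(3.46 H · 26.2 µF) = 105 rad/s.
ζ = (R/2)·√(C/L) = (590/2)·√(26.2 µF/3.46 H) = 0.812.
t_s ≈ 4/(ζω_n) = 0.0469 s.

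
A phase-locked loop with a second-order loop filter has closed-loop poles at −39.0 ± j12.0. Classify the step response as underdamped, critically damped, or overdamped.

Since the poles form a complex-conjugate pair with nonzero imaginary part, the response is underdamped.

underdamped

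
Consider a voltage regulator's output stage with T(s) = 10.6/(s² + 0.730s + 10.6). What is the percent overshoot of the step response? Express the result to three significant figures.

Matching coefficients with s² + 2ζω_n s + ω_n² gives ω_n² = 10.6 ⇒ ω_n = 3.26 rad/s, and ζ = 0.730/(2ω_n) = 0.112.
%OS = 100·exp(−πζ/√(1−ζ²)) = 70.2%.

%OS ≈ 70.2%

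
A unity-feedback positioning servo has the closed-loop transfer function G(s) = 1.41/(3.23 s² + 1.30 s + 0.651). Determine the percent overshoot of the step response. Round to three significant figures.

%OS ≈ 20.7%

Dividing through by 3.23: denominator becomes s² + 0.4025 s + 0.2015.
So ω_n = √0.2015 = 0.449 rad/s and ζ = 0.4025/(2·0.449) = 0.448.
Overshoot: exp(−π·0.448/√(1−0.448²)) = 0.207, i.e. 20.7%.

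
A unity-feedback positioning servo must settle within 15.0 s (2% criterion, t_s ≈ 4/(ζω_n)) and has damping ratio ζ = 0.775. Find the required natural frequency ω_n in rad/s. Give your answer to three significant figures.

Rearranging t_s ≈ 4/(ζω_n) gives ω_n = 4/(ζ·t_s) = 4/(0.775 × 15.0) = 0.344 rad/s.

ω_n ≈ 0.344 rad/s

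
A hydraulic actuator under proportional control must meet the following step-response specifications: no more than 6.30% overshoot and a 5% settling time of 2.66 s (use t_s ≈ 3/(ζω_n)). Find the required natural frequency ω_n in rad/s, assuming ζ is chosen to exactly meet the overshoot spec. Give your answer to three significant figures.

ζ = −ln(OS)/√(π² + (ln OS)²). With OS = 0.0630, ln OS = −2.765 and ζ = 2.765/4.185 = 0.661.
Then ω_n = 3/(ζ t_s) = 3/(0.661 × 2.66) = 1.71 rad/s.

ω_n ≈ 1.71 rad/s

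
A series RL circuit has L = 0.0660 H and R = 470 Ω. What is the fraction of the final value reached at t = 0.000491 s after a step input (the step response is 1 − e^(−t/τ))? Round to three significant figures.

τ = L/R = 0.0660/470 = 0.000140 s.
y(t)/y_∞ = 1 − e^(−t/τ) = 1 − e^(−0.000491/0.000140) = 1 − e^(−3.50) = 0.970.

y/y_∞ ≈ 0.970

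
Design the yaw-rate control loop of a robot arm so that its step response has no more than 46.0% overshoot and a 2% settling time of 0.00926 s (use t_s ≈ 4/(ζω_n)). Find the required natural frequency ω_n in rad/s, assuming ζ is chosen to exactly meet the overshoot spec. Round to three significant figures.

ω_n ≈ 1800 rad/s

Inverting the overshoot relation: ζ = |ln 0.460|/√(π² + ln²0.460) = 0.240.
From t_s ≈ 4/(ζω_n): ω_n = 4/(ζ·t_s) = 4/(0.240·0.00926) = 1800 rad/s.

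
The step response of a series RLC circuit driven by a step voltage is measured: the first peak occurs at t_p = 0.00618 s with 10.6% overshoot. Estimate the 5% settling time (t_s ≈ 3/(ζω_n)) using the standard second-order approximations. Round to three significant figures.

ζ from %OS: ζ = |ln 0.106|/√(π²+ln²0.106) = 0.581.
From t_p = π/ω_d, ω_d = π/0.00618 = 508 rad/s, so ω_n = ω_d/√(1−ζ²) = 625 rad/s.
t_s ≈ 3/(ζω_n) = 3/(0.581·625) = 0.00826 s.

t_s ≈ 0.00826 s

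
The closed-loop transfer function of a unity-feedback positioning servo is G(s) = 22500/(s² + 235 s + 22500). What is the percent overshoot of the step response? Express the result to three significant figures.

Matching coefficients with s² + 2ζω_n s + ω_n² gives ω_n² = 22500 ⇒ ω_n = 150 rad/s, and ζ = 235/(2ω_n) = 0.783.
Overshoot: exp(−π·0.783/√(1−0.783²)) = 0.0191, i.e. 1.91%.

%OS ≈ 1.91%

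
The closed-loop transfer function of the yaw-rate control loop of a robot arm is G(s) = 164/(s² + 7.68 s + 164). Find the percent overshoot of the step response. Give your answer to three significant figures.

%OS ≈ 37.3%

ω_n = √164 = 12.8 rad/s; ζ = 7.68/(2·12.8) = 0.300.
%OS = 100 e^{−πζ/√(1−ζ²)} with ζ = 0.300 gives 37.3%.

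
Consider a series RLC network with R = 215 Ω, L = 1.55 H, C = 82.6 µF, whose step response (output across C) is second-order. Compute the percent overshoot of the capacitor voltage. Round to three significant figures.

For a series RLC circuit (capacitor voltage as output), ω_n = 1/√(LC) = 1/√(1.55 H · 82.6 µF) = 88.4 rad/s.
ζ = (R/2)·√(C/L) = (215/2)·√(82.6 µF/1.55 H) = 0.785.
%OS = 100 e^{−πζ/√(1−ζ²)} with ζ = 0.785 gives 1.87%.

%OS ≈ 1.87%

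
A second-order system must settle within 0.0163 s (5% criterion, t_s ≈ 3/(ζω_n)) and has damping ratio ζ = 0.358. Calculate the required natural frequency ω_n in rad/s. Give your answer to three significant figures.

ω_n ≈ 514 rad/s

Rearranging t_s ≈ 3/(ζω_n) gives ω_n = 3/(ζ·t_s) = 3/(0.358 × 0.0163) = 514 rad/s.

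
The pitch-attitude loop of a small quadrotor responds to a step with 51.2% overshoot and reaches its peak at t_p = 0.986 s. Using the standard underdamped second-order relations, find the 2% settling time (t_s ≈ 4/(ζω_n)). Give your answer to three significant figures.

t_s ≈ 5.89 s

From the overshoot, ζ = −ln(OS)/√(π²+ln²(OS)) = 0.208.
From t_p = π/ω_d, ω_d = π/0.986 = 3.19 rad/s, so ω_n = ω_d/√(1−ζ²) = 3.26 rad/s.
t_s ≈ 4/(ζω_n) = 4/(0.208·3.26) = 5.89 s.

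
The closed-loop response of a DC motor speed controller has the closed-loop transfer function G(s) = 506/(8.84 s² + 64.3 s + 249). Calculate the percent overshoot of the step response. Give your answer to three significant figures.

%OS ≈ 5.20%

Dividing through by 8.84: denominator becomes s² + 7.274 s + 28.17.
So ω_n = √28.17 = 5.31 rad/s and ζ = 7.274/(2·5.31) = 0.685.
Overshoot: exp(−π·0.685/√(1−0.685²)) = 0.0520, i.e. 5.20%.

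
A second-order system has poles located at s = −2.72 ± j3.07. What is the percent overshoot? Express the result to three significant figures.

With σ = 2.72, ω_d = 3.07: ω_n = √(σ²+ω_d²) = 4.10 rad/s, ζ = σ/ω_n = 0.663.
%OS = 100·exp(−πζ/√(1−ζ²)) = 6.18%.

%OS ≈ 6.18%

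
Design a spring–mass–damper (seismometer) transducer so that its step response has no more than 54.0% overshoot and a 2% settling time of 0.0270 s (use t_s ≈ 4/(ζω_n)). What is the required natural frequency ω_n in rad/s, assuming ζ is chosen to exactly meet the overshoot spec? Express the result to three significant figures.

ω_n ≈ 770 rad/s

From %OS = 100·exp(−πζ/√(1−ζ²)), invert to get ζ = −ln(OS)/√(π² + ln²(OS)) with OS = 0.540.
−ln 0.540 = 0.6162, so ζ = 0.6162/√(π² + 0.3797) = 0.192.
Then ω_n = 4/(ζ t_s) = 4/(0.192 × 0.0270) = 770 rad/s.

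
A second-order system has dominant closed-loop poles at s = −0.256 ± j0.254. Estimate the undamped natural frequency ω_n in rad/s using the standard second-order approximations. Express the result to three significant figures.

ω_n ≈ 0.361 rad/s

|pole| = ω_n = √(0.256² + 0.254²) = 0.361 rad/s; ζ = cos θ = σ/ω_n = 0.710.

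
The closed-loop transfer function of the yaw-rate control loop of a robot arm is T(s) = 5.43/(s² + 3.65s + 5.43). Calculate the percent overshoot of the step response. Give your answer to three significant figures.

%OS ≈ 1.91%

Matching coefficients with s² + 2ζω_n s + ω_n² gives ω_n² = 5.43 ⇒ ω_n = 2.33 rad/s, and ζ = 3.65/(2ω_n) = 0.783.
Overshoot: exp(−π·0.783/√(1−0.783²)) = 0.0191, i.e. 1.91%.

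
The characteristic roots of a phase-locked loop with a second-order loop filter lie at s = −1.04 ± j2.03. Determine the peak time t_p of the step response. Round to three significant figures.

t_p ≈ 1.55 s

t_p = π/ω_d with ω_d = 2.03 (the imaginary part), so t_p = 1.55 s.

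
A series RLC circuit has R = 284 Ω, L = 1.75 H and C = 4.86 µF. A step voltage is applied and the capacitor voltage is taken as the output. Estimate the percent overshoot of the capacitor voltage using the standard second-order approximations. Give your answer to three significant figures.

%OS ≈ 46.5%

For a series RLC circuit (capacitor voltage as output), ω_n = 1/√(LC) = 1/√(1.75 H · 4.86 µF) = 343 rad/s.
ζ = (R/2)·√(C/L) = (284/2)·√(4.86 µF/1.75 H) = 0.237.
Overshoot: exp(−π·0.237/√(1−0.237²)) = 0.465, i.e. 46.5%.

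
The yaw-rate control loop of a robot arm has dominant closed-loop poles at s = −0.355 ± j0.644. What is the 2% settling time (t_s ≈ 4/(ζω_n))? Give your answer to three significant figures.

For poles at −σ ± jω_d, ζω_n = σ = 0.355, so t_s ≈ 4/σ = 11.3 s.

t_s ≈ 11.3 s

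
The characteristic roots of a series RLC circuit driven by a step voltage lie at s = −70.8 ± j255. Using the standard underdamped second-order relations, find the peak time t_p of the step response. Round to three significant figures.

t_p = π/ω_d with ω_d = 255 (the imaginary part), so t_p = 0.0123 s.

t_p ≈ 0.0123 s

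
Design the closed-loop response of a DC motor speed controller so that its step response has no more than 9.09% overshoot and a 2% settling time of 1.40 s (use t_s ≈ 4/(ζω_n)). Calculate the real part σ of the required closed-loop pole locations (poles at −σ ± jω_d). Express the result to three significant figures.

σ ≈ 2.86

The settling-time spec alone fixes σ = ζω_n = 4/t_s = 4/1.40 = 2.86.
(Overshoot then fixes ζ = 0.607 and hence ω_d = σ·√(1−ζ²)/ζ = 3.74 rad/s.)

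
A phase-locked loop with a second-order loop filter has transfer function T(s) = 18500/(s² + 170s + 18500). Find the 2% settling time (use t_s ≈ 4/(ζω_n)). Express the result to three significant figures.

Comparing the denominator to s² + 2ζω_n s + ω_n²: ω_n = √18500 = 136 rad/s, and 2ζω_n = 170 so ζ = 170/(2·136) = 0.625.
t_s ≈ 4/(ζω_n) = 4/(0.625·136) = 0.0471 s.

t_s ≈ 0.0471 s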